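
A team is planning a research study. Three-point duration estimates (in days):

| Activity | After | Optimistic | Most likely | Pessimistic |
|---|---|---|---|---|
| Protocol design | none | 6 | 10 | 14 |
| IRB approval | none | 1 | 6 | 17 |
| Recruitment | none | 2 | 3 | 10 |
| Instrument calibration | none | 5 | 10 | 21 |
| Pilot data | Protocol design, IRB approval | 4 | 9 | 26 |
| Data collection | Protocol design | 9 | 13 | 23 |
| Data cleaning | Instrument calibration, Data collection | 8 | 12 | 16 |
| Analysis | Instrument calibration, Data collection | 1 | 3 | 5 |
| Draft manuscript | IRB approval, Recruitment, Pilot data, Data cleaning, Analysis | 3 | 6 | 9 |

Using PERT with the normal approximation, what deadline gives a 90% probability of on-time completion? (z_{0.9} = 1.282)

46.1 days

te_Protocol design = (6 + 4·10 + 14)/6 = 60/6 = 10; σ²_Protocol design = ((14−6)/6)² = 1.778
te_IRB approval = (1 + 4·6 + 17)/6 = 42/6 = 7; σ²_IRB approval = ((17−1)/6)² = 7.111
te_Recruitment = (2 + 4·3 + 10)/6 = 24/6 = 4; σ²_Recruitment = ((10−2)/6)² = 1.778
te_Instrument calibration = (5 + 4·10 + 21)/6 = 66/6 = 11; σ²_Instrument calibration = ((21−5)/6)² = 7.111
te_Pilot data = (4 + 4·9 + 26)/6 = 66/6 = 11; σ²_Pilot data = ((26−4)/6)² = 13.444
te_Data collection = (9 + 4·13 + 23)/6 = 84/6 = 14; σ²_Data collection = ((23−9)/6)² = 5.444
te_Data cleaning = (8 + 4·12 + 16)/6 = 72/6 = 12; σ²_Data cleaning = ((16−8)/6)² = 1.778
te_Analysis = (1 + 4·3 + 5)/6 = 18/6 = 3; σ²_Analysis = ((5−1)/6)² = 0.444
te_Draft manuscript = (3 + 4·6 + 9)/6 = 36/6 = 6; σ²_Draft manuscript = ((9−3)/6)² = 1.000

Forward pass:
ES_Protocol design = 0; EF_Protocol design = 10
ES_IRB approval = 0; EF_IRB approval = 7
ES_Recruitment = 0; EF_Recruitment = 4
ES_Instrument calibration = 0; EF_Instrument calibration = 11
ES_Pilot data = max(EF_Protocol design=10, EF_IRB approval=7) = 10; EF_Pilot data = 10+11 = 21
ES_Data collection = 10; EF_Data collection = 10+14 = 24
ES_Data cleaning = max(EF_Instrument calibration=11, EF_Data collection=24) = 24; EF_Data cleaning = 24+12 = 36
ES_Analysis = max(EF_Instrument calibration=11, EF_Data collection=24) = 24; EF_Analysis = 24+3 = 27
ES_Draft manuscript = max(EF_IRB approval=7, EF_Recruitment=4, EF_Pilot data=21, EF_Data cleaning=36, EF_Analysis=27) = 36; EF_Draft manuscript = 36+6 = 42
Expected project duration μ = 42 days. Critical path: Protocol design → Data collection → Data cleaning → Draft manuscript.

Variance along critical path = 1.778 + 5.444 + 1.778 + 1.000 = 10.000; σ = 3.162 days.
D = μ + z·σ = 42 + 1.282·3.162 = 46.1 days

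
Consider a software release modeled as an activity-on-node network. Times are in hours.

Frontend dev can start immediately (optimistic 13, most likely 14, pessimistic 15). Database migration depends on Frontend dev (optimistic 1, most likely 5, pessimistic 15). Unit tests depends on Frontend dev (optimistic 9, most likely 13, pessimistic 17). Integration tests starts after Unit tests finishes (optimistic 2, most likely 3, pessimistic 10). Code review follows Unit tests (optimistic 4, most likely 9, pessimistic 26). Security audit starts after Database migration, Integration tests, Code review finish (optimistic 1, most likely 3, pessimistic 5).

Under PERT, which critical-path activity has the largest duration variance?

te_Frontend dev = (13 + 4·14 + 15)/6 = 84/6 = 14; σ²_Frontend dev = ((15−13)/6)² = 0.111
te_Database migration = (1 + 4·5 + 15)/6 = 36/6 = 6; σ²_Database migration = ((15−1)/6)² = 5.444
te_Unit tests = (9 + 4·13 + 17)/6 = 78/6 = 13; σ²_Unit tests = ((17−9)/6)² = 1.778
te_Integration tests = (2 + 4·3 + 10)/6 = 24/6 = 4; σ²_Integration tests = ((10−2)/6)² = 1.778
te_Code review = (4 + 4·9 + 26)/6 = 66/6 = 11; σ²_Code review = ((26−4)/6)² = 13.444
te_Security audit = (1 + 4·3 + 5)/6 = 18/6 = 3; σ²_Security audit = ((5−1)/6)² = 0.444

Forward pass:
ES_Frontend dev = 0; EF_Frontend dev = 14
ES_Database migration = 14; EF_Database migration = 14+6 = 20
ES_Unit tests = 14; EF_Unit tests = 14+13 = 27
ES_Integration tests = 27; EF_Integration tests = 27+4 = 31
ES_Code review = 27; EF_Code review = 27+11 = 38
ES_Security audit = max(EF_Database migration=20, EF_Integration tests=31, EF_Code review=38) = 38; EF_Security audit = 38+3 = 41
Expected project duration μ = 41 hours. Critical path: Frontend dev → Unit tests → Code review → Security audit.

Variances on critical path: σ²_Frontend dev=0.111, σ²_Unit tests=1.778, σ²_Code review=13.444, σ²_Security audit=0.444.
Largest is σ²_Code review = 13.444.

Code review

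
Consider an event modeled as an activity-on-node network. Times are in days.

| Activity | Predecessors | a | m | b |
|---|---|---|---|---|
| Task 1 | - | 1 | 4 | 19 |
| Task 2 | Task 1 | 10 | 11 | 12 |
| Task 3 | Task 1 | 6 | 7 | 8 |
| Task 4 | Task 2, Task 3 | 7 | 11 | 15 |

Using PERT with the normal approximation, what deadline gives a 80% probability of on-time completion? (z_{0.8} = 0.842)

te_Task 1 = (1 + 4·4 + 19)/6 = 36/6 = 6; σ²_Task 1 = ((19−1)/6)² = 9.000
te_Task 2 = (10 + 4·11 + 12)/6 = 66/6 = 11; σ²_Task 2 = ((12−10)/6)² = 0.111
te_Task 3 = (6 + 4·7 + 8)/6 = 42/6 = 7; σ²_Task 3 = ((8−6)/6)² = 0.111
te_Task 4 = (7 + 4·11 + 15)/6 = 66/6 = 11; σ²_Task 4 = ((15−7)/6)² = 1.778

Forward pass:
ES_Task 1 = 0; EF_Task 1 = 6
ES_Task 2 = 6; EF_Task 2 = 6+11 = 17
ES_Task 3 = 6; EF_Task 3 = 6+7 = 13
ES_Task 4 = max(EF_Task 2=17, EF_Task 3=13) = 17; EF_Task 4 = 17+11 = 28
Expected project duration μ = 28 days. Critical path: Task 1 → Task 2 → Task 4.

Variance along critical path = 9.000 + 0.111 + 1.778 = 10.889; σ = 3.300 days.
D = μ + z·σ = 28 + 0.842·3.300 = 30.8 days

30.8 days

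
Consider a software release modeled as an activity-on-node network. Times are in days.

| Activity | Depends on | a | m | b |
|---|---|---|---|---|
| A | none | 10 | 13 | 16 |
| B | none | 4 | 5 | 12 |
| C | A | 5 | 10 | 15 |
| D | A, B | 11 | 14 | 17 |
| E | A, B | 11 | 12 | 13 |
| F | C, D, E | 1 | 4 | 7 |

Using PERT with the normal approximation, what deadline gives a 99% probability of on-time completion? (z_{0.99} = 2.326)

35.0 days

te_A = (10 + 4·13 + 16)/6 = 78/6 = 13; σ²_A = ((16−10)/6)² = 1.000
te_B = (4 + 4·5 + 12)/6 = 36/6 = 6; σ²_B = ((12−4)/6)² = 1.778
te_C = (5 + 4·10 + 15)/6 = 60/6 = 10; σ²_C = ((15−5)/6)² = 2.778
te_D = (11 + 4·14 + 17)/6 = 84/6 = 14; σ²_D = ((17−11)/6)² = 1.000
te_E = (11 + 4·12 + 13)/6 = 72/6 = 12; σ²_E = ((13−11)/6)² = 0.111
te_F = (1 + 4·4 + 7)/6 = 24/6 = 4; σ²_F = ((7−1)/6)² = 1.000

Forward pass:
ES_A = 0; EF_A = 13
ES_B = 0; EF_B = 6
ES_C = 13; EF_C = 13+10 = 23
ES_D = max(EF_A=13, EF_B=6) = 13; EF_D = 13+14 = 27
ES_E = max(EF_A=13, EF_B=6) = 13; EF_E = 13+12 = 25
ES_F = max(EF_C=23, EF_D=27, EF_E=25) = 27; EF_F = 27+4 = 31
Expected project duration μ = 31 days. Critical path: A → D → F.

Variance along critical path = 1.000 + 1.000 + 1.000 = 3.000; σ = 1.732 days.
D = μ + z·σ = 31 + 2.326·1.732 = 35.0 days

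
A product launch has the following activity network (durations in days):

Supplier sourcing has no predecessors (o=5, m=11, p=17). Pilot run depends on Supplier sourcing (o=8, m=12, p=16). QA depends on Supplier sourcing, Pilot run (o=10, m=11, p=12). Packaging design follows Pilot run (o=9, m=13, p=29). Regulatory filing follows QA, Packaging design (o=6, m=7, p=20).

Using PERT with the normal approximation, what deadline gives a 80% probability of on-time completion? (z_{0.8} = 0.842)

te_Supplier sourcing = (5 + 4·11 + 17)/6 = 66/6 = 11; σ²_Supplier sourcing = ((17−5)/6)² = 4.000
te_Pilot run = (8 + 4·12 + 16)/6 = 72/6 = 12; σ²_Pilot run = ((16−8)/6)² = 1.778
te_QA = (10 + 4·11 + 12)/6 = 66/6 = 11; σ²_QA = ((12−10)/6)² = 0.111
te_Packaging design = (9 + 4·13 + 29)/6 = 90/6 = 15; σ²_Packaging design = ((29−9)/6)² = 11.111
te_Regulatory filing = (6 + 4·7 + 20)/6 = 54/6 = 9; σ²_Regulatory filing = ((20−6)/6)² = 5.444

Forward pass:
ES_Supplier sourcing = 0; EF_Supplier sourcing = 11
ES_Pilot run = 11; EF_Pilot run = 11+12 = 23
ES_QA = max(EF_Supplier sourcing=11, EF_Pilot run=23) = 23; EF_QA = 23+11 = 34
ES_Packaging design = 23; EF_Packaging design = 23+15 = 38
ES_Regulatory filing = max(EF_QA=34, EF_Packaging design=38) = 38; EF_Regulatory filing = 38+9 = 47
Expected project duration μ = 47 days. Critical path: Supplier sourcing → Pilot run → Packaging design → Regulatory filing.

Variance along critical path = 4.000 + 1.778 + 11.111 + 5.444 = 22.333; σ = 4.726 days.
D = μ + z·σ = 47 + 0.842·4.726 = 51.0 days

51.0 days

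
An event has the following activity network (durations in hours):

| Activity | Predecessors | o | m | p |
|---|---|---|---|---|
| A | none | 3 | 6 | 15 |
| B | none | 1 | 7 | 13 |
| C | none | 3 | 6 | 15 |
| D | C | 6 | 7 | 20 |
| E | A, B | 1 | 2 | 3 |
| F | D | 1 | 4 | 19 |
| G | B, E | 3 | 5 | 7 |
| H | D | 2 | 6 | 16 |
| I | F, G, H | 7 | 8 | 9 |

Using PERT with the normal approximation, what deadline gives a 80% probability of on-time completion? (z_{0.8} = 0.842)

34.3 hours

te_A = (3 + 4·6 + 15)/6 = 42/6 = 7; σ²_A = ((15−3)/6)² = 4.000
te_B = (1 + 4·7 + 13)/6 = 42/6 = 7; σ²_B = ((13−1)/6)² = 4.000
te_C = (3 + 4·6 + 15)/6 = 42/6 = 7; σ²_C = ((15−3)/6)² = 4.000
te_D = (6 + 4·7 + 20)/6 = 54/6 = 9; σ²_D = ((20−6)/6)² = 5.444
te_E = (1 + 4·2 + 3)/6 = 12/6 = 2; σ²_E = ((3−1)/6)² = 0.111
te_F = (1 + 4·4 + 19)/6 = 36/6 = 6; σ²_F = ((19−1)/6)² = 9.000
te_G = (3 + 4·5 + 7)/6 = 30/6 = 5; σ²_G = ((7−3)/6)² = 0.444
te_H = (2 + 4·6 + 16)/6 = 42/6 = 7; σ²_H = ((16−2)/6)² = 5.444
te_I = (7 + 4·8 + 9)/6 = 48/6 = 8; σ²_I = ((9−7)/6)² = 0.111

Forward pass:
ES_A = 0; EF_A = 7
ES_B = 0; EF_B = 7
ES_C = 0; EF_C = 7
ES_D = 7; EF_D = 7+9 = 16
ES_E = max(EF_A=7, EF_B=7) = 7; EF_E = 7+2 = 9
ES_F = 16; EF_F = 16+6 = 22
ES_G = max(EF_B=7, EF_E=9) = 9; EF_G = 9+5 = 14
ES_H = 16; EF_H = 16+7 = 23
ES_I = max(EF_F=22, EF_G=14, EF_H=23) = 23; EF_I = 23+8 = 31
Expected project duration μ = 31 hours. Critical path: C → D → H → I.

Variance along critical path = 4.000 + 5.444 + 5.444 + 0.111 = 15.000; σ = 3.873 hours.
D = μ + z·σ = 31 + 0.842·3.873 = 34.3 hours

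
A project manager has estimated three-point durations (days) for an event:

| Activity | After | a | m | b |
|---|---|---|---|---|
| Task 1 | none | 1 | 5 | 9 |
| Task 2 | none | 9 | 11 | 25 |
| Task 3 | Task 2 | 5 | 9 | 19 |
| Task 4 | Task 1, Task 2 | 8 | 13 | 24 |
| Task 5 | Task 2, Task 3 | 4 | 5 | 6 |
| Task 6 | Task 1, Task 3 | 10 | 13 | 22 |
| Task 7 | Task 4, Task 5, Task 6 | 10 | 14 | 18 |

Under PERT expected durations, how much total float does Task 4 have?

10 days

te_Task 1 = (1 + 4·5 + 9)/6 = 30/6 = 5
te_Task 2 = (9 + 4·11 + 25)/6 = 78/6 = 13
te_Task 3 = (5 + 4·9 + 19)/6 = 60/6 = 10
te_Task 4 = (8 + 4·13 + 24)/6 = 84/6 = 14
te_Task 5 = (4 + 4·5 + 6)/6 = 30/6 = 5
te_Task 6 = (10 + 4·13 + 22)/6 = 84/6 = 14
te_Task 7 = (10 + 4·14 + 18)/6 = 84/6 = 14

Forward pass:
ES_Task 1 = 0; EF_Task 1 = 5
ES_Task 2 = 0; EF_Task 2 = 13
ES_Task 3 = 13; EF_Task 3 = 13+10 = 23
ES_Task 4 = max(EF_Task 1=5, EF_Task 2=13) = 13; EF_Task 4 = 13+14 = 27
ES_Task 5 = max(EF_Task 2=13, EF_Task 3=23) = 23; EF_Task 5 = 23+5 = 28
ES_Task 6 = max(EF_Task 1=5, EF_Task 3=23) = 23; EF_Task 6 = 23+14 = 37
ES_Task 7 = max(EF_Task 4=27, EF_Task 5=28, EF_Task 6=37) = 37; EF_Task 7 = 37+14 = 51
Expected project duration μ = 51 days. Critical path: Task 2 → Task 3 → Task 6 → Task 7.

Backward pass:
LF_Task 7 = 51; LS_Task 7 = 51−14 = 37
LF_Task 6 = LS_Task 7 = 37; LS_Task 6 = 37−14 = 23
LF_Task 5 = LS_Task 7 = 37; LS_Task 5 = 37−5 = 32
LF_Task 4 = LS_Task 7 = 37; LS_Task 4 = 37−14 = 23
LF_Task 3 = min(LS_Task 5=32, LS_Task 6=23) = 23; LS_Task 3 = 23−10 = 13
LF_Task 2 = min(LS_Task 3=13, LS_Task 4=23, LS_Task 5=32) = 13; LS_Task 2 = 13−13 = 0
LF_Task 1 = min(LS_Task 4=23, LS_Task 6=23) = 23; LS_Task 1 = 23−5 = 18
Slack_Task 4 = LS_Task 4 − ES_Task 4 = 23 − 13 = 10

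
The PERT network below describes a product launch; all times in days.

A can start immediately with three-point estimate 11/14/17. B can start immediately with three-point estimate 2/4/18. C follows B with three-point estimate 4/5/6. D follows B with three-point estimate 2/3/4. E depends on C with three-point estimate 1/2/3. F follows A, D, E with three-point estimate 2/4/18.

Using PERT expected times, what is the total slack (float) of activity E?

te_A = (11 + 4·14 + 17)/6 = 84/6 = 14
te_B = (2 + 4·4 + 18)/6 = 36/6 = 6
te_C = (4 + 4·5 + 6)/6 = 30/6 = 5
te_D = (2 + 4·3 + 4)/6 = 18/6 = 3
te_E = (1 + 4·2 + 3)/6 = 12/6 = 2
te_F = (2 + 4·4 + 18)/6 = 36/6 = 6

Forward pass:
ES_A = 0; EF_A = 14
ES_B = 0; EF_B = 6
ES_C = 6; EF_C = 6+5 = 11
ES_D = 6; EF_D = 6+3 = 9
ES_E = 11; EF_E = 11+2 = 13
ES_F = max(EF_A=14, EF_D=9, EF_E=13) = 14; EF_F = 14+6 = 20
Expected project duration μ = 20 days. Critical path: A → F.

Backward pass:
LF_F = 20; LS_F = 20−6 = 14
LF_E = LS_F = 14; LS_E = 14−2 = 12
LF_D = LS_F = 14; LS_D = 14−3 = 11
LF_C = LS_E = 12; LS_C = 12−5 = 7
LF_B = min(LS_C=7, LS_D=11) = 7; LS_B = 7−6 = 1
LF_A = LS_F = 14; LS_A = 14−14 = 0
Slack_E = LS_E − ES_E = 12 − 11 = 1

1 days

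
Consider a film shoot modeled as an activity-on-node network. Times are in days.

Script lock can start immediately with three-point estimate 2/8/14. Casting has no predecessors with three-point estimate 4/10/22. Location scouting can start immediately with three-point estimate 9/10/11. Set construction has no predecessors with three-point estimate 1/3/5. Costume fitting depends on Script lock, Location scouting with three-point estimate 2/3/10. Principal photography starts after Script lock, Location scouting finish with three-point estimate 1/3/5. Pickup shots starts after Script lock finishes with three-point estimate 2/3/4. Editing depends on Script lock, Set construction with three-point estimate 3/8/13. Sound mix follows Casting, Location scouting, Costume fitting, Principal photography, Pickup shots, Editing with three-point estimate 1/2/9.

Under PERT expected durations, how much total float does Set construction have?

5 days

te_Script lock = (2 + 4·8 + 14)/6 = 48/6 = 8
te_Casting = (4 + 4·10 + 22)/6 = 66/6 = 11
te_Location scouting = (9 + 4·10 + 11)/6 = 60/6 = 10
te_Set construction = (1 + 4·3 + 5)/6 = 18/6 = 3
te_Costume fitting = (2 + 4·3 + 10)/6 = 24/6 = 4
te_Principal photography = (1 + 4·3 + 5)/6 = 18/6 = 3
te_Pickup shots = (2 + 4·3 + 4)/6 = 18/6 = 3
te_Editing = (3 + 4·8 + 13)/6 = 48/6 = 8
te_Sound mix = (1 + 4·2 + 9)/6 = 18/6 = 3

Forward pass:
ES_Script lock = 0; EF_Script lock = 8
ES_Casting = 0; EF_Casting = 11
ES_Location scouting = 0; EF_Location scouting = 10
ES_Set construction = 0; EF_Set construction = 3
ES_Costume fitting = max(EF_Script lock=8, EF_Location scouting=10) = 10; EF_Costume fitting = 10+4 = 14
ES_Principal photography = max(EF_Script lock=8, EF_Location scouting=10) = 10; EF_Principal photography = 10+3 = 13
ES_Pickup shots = 8; EF_Pickup shots = 8+3 = 11
ES_Editing = max(EF_Script lock=8, EF_Set construction=3) = 8; EF_Editing = 8+8 = 16
ES_Sound mix = max(EF_Casting=11, EF_Location scouting=10, EF_Costume fitting=14, EF_Principal photography=13, EF_Pickup shots=11, EF_Editing=16) = 16; EF_Sound mix = 16+3 = 19
Expected project duration μ = 19 days. Critical path: Script lock → Editing → Sound mix.

Backward pass:
LF_Sound mix = 19; LS_Sound mix = 19−3 = 16
LF_Editing = LS_Sound mix = 16; LS_Editing = 16−8 = 8
LF_Pickup shots = LS_Sound mix = 16; LS_Pickup shots = 16−3 = 13
LF_Principal photography = LS_Sound mix = 16; LS_Principal photography = 16−3 = 13
LF_Costume fitting = LS_Sound mix = 16; LS_Costume fitting = 16−4 = 12
LF_Set construction = LS_Editing = 8; LS_Set construction = 8−3 = 5
LF_Location scouting = min(LS_Costume fitting=12, LS_Principal photography=13, LS_Sound mix=16) = 12; LS_Location scouting = 12−10 = 2
LF_Casting = LS_Sound mix = 16; LS_Casting = 16−11 = 5
LF_Script lock = min(LS_Costume fitting=12, LS_Principal photography=13, LS_Pickup shots=13, LS_Editing=8) = 8; LS_Script lock = 8−8 = 0
Slack_Set construction = LS_Set construction − ES_Set construction = 5 − 0 = 5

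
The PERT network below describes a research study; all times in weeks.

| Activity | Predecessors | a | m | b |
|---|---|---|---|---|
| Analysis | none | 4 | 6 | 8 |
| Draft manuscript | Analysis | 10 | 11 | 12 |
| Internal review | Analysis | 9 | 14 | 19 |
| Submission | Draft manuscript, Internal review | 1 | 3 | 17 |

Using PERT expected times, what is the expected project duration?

25 weeks

te_Analysis = (4 + 4·6 + 8)/6 = 36/6 = 6
te_Draft manuscript = (10 + 4·11 + 12)/6 = 66/6 = 11
te_Internal review = (9 + 4·14 + 19)/6 = 84/6 = 14
te_Submission = (1 + 4·3 + 17)/6 = 30/6 = 5

Forward pass:
ES_Analysis = 0; EF_Analysis = 6
ES_Draft manuscript = 6; EF_Draft manuscript = 6+11 = 17
ES_Internal review = 6; EF_Internal review = 6+14 = 20
ES_Submission = max(EF_Draft manuscript=17, EF_Internal review=20) = 20; EF_Submission = 20+5 = 25
Expected project duration μ = 25 weeks. Critical path: Analysis → Internal review → Submission.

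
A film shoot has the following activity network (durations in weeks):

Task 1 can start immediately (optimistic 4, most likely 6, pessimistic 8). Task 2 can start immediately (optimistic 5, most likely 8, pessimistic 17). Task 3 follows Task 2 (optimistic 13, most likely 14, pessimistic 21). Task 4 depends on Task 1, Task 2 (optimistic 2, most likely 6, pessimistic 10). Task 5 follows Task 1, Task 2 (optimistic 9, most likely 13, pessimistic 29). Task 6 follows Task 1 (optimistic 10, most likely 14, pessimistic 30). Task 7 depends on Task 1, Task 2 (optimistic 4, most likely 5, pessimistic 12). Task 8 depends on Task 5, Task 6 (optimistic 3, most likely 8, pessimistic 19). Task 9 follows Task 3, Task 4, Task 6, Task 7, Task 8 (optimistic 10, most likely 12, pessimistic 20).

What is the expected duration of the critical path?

46 weeks

te_Task 1 = (4 + 4·6 + 8)/6 = 36/6 = 6
te_Task 2 = (5 + 4·8 + 17)/6 = 54/6 = 9
te_Task 3 = (13 + 4·14 + 21)/6 = 90/6 = 15
te_Task 4 = (2 + 4·6 + 10)/6 = 36/6 = 6
te_Task 5 = (9 + 4·13 + 29)/6 = 90/6 = 15
te_Task 6 = (10 + 4·14 + 30)/6 = 96/6 = 16
te_Task 7 = (4 + 4·5 + 12)/6 = 36/6 = 6
te_Task 8 = (3 + 4·8 + 19)/6 = 54/6 = 9
te_Task 9 = (10 + 4·12 + 20)/6 = 78/6 = 13

Forward pass:
ES_Task 1 = 0; EF_Task 1 = 6
ES_Task 2 = 0; EF_Task 2 = 9
ES_Task 3 = 9; EF_Task 3 = 9+15 = 24
ES_Task 4 = max(EF_Task 1=6, EF_Task 2=9) = 9; EF_Task 4 = 9+6 = 15
ES_Task 5 = max(EF_Task 1=6, EF_Task 2=9) = 9; EF_Task 5 = 9+15 = 24
ES_Task 6 = 6; EF_Task 6 = 6+16 = 22
ES_Task 7 = max(EF_Task 1=6, EF_Task 2=9) = 9; EF_Task 7 = 9+6 = 15
ES_Task 8 = max(EF_Task 5=24, EF_Task 6=22) = 24; EF_Task 8 = 24+9 = 33
ES_Task 9 = max(EF_Task 3=24, EF_Task 4=15, EF_Task 6=22, EF_Task 7=15, EF_Task 8=33) = 33; EF_Task 9 = 33+13 = 46
Expected project duration μ = 46 weeks. Critical path: Task 2 → Task 5 → Task 8 → Task 9.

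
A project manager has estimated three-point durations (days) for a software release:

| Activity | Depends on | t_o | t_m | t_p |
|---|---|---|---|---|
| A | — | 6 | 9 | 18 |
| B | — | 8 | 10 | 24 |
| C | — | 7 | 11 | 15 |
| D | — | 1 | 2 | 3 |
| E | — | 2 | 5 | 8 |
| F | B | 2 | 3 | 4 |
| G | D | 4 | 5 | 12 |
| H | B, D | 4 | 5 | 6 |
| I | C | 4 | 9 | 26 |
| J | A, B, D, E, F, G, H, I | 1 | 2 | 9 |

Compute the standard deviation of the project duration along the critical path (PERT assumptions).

te_A = (6 + 4·9 + 18)/6 = 60/6 = 10; σ²_A = ((18−6)/6)² = 4.000
te_B = (8 + 4·10 + 24)/6 = 72/6 = 12; σ²_B = ((24−8)/6)² = 7.111
te_C = (7 + 4·11 + 15)/6 = 66/6 = 11; σ²_C = ((15−7)/6)² = 1.778
te_D = (1 + 4·2 + 3)/6 = 12/6 = 2; σ²_D = ((3−1)/6)² = 0.111
te_E = (2 + 4·5 + 8)/6 = 30/6 = 5; σ²_E = ((8−2)/6)² = 1.000
te_F = (2 + 4·3 + 4)/6 = 18/6 = 3; σ²_F = ((4−2)/6)² = 0.111
te_G = (4 + 4·5 + 12)/6 = 36/6 = 6; σ²_G = ((12−4)/6)² = 1.778
te_H = (4 + 4·5 + 6)/6 = 30/6 = 5; σ²_H = ((6−4)/6)² = 0.111
te_I = (4 + 4·9 + 26)/6 = 66/6 = 11; σ²_I = ((26−4)/6)² = 13.444
te_J = (1 + 4·2 + 9)/6 = 18/6 = 3; σ²_J = ((9−1)/6)² = 1.778

Forward pass:
ES_A = 0; EF_A = 10
ES_B = 0; EF_B = 12
ES_C = 0; EF_C = 11
ES_D = 0; EF_D = 2
ES_E = 0; EF_E = 5
ES_F = 12; EF_F = 12+3 = 15
ES_G = 2; EF_G = 2+6 = 8
ES_H = max(EF_B=12, EF_D=2) = 12; EF_H = 12+5 = 17
ES_I = 11; EF_I = 11+11 = 22
ES_J = max(EF_A=10, EF_B=12, EF_D=2, EF_E=5, EF_F=15, EF_G=8, EF_H=17, EF_I=22) = 22; EF_J = 22+3 = 25
Expected project duration μ = 25 days. Critical path: C → I → J.

Variance along critical path = 1.778 + 13.444 + 1.778 = 17.000
σ = √17.000 = 4.123 days

4.12 days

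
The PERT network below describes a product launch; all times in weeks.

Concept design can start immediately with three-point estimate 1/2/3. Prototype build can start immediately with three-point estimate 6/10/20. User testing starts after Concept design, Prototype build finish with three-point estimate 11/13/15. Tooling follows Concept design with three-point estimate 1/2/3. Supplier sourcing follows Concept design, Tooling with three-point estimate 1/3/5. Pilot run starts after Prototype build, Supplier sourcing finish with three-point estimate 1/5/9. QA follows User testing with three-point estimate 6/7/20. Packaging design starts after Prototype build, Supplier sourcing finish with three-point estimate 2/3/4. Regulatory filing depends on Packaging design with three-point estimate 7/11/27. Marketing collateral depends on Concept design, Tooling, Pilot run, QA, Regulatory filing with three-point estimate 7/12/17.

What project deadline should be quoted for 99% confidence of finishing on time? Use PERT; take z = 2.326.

te_Concept design = (1 + 4·2 + 3)/6 = 12/6 = 2; σ²_Concept design = ((3−1)/6)² = 0.111
te_Prototype build = (6 + 4·10 + 20)/6 = 66/6 = 11; σ²_Prototype build = ((20−6)/6)² = 5.444
te_User testing = (11 + 4·13 + 15)/6 = 78/6 = 13; σ²_User testing = ((15−11)/6)² = 0.444
te_Tooling = (1 + 4·2 + 3)/6 = 12/6 = 2; σ²_Tooling = ((3−1)/6)² = 0.111
te_Supplier sourcing = (1 + 4·3 + 5)/6 = 18/6 = 3; σ²_Supplier sourcing = ((5−1)/6)² = 0.444
te_Pilot run = (1 + 4·5 + 9)/6 = 30/6 = 5; σ²_Pilot run = ((9−1)/6)² = 1.778
te_QA = (6 + 4·7 + 20)/6 = 54/6 = 9; σ²_QA = ((20−6)/6)² = 5.444
te_Packaging design = (2 + 4·3 + 4)/6 = 18/6 = 3; σ²_Packaging design = ((4−2)/6)² = 0.111
te_Regulatory filing = (7 + 4·11 + 27)/6 = 78/6 = 13; σ²_Regulatory filing = ((27−7)/6)² = 11.111
te_Marketing collateral = (7 + 4·12 + 17)/6 = 72/6 = 12; σ²_Marketing collateral = ((17−7)/6)² = 2.778

Forward pass:
ES_Concept design = 0; EF_Concept design = 2
ES_Prototype build = 0; EF_Prototype build = 11
ES_User testing = max(EF_Concept design=2, EF_Prototype build=11) = 11; EF_User testing = 11+13 = 24
ES_Tooling = 2; EF_Tooling = 2+2 = 4
ES_Supplier sourcing = max(EF_Concept design=2, EF_Tooling=4) = 4; EF_Supplier sourcing = 4+3 = 7
ES_Pilot run = max(EF_Prototype build=11, EF_Supplier sourcing=7) = 11; EF_Pilot run = 11+5 = 16
ES_QA = 24; EF_QA = 24+9 = 33
ES_Packaging design = max(EF_Prototype build=11, EF_Supplier sourcing=7) = 11; EF_Packaging design = 11+3 = 14
ES_Regulatory filing = 14; EF_Regulatory filing = 14+13 = 27
ES_Marketing collateral = max(EF_Concept design=2, EF_Tooling=4, EF_Pilot run=16, EF_QA=33, EF_Regulatory filing=27) = 33; EF_Marketing collateral = 33+12 = 45
Expected project duration μ = 45 weeks. Critical path: Prototype build → User testing → QA → Marketing collateral.

Variance along critical path = 5.444 + 0.444 + 5.444 + 2.778 = 14.111; σ = 3.756 weeks.
D = μ + z·σ = 45 + 2.326·3.756 = 53.7 weeks

53.7 weeks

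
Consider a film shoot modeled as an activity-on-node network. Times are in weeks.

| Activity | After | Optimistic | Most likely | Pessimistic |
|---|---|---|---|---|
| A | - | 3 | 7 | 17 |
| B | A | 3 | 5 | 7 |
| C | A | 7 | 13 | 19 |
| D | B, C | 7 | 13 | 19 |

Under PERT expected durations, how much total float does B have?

8 weeks

te_A = (3 + 4·7 + 17)/6 = 48/6 = 8
te_B = (3 + 4·5 + 7)/6 = 30/6 = 5
te_C = (7 + 4·13 + 19)/6 = 78/6 = 13
te_D = (7 + 4·13 + 19)/6 = 78/6 = 13

Forward pass:
ES_A = 0; EF_A = 8
ES_B = 8; EF_B = 8+5 = 13
ES_C = 8; EF_C = 8+13 = 21
ES_D = max(EF_B=13, EF_C=21) = 21; EF_D = 21+13 = 34
Expected project duration μ = 34 weeks. Critical path: A → C → D.

Backward pass:
LF_D = 34; LS_D = 34−13 = 21
LF_C = LS_D = 21; LS_C = 21−13 = 8
LF_B = LS_D = 21; LS_B = 21−5 = 16
LF_A = min(LS_B=16, LS_C=8) = 8; LS_A = 8−8 = 0
Slack_B = LS_B − ES_B = 16 − 8 = 8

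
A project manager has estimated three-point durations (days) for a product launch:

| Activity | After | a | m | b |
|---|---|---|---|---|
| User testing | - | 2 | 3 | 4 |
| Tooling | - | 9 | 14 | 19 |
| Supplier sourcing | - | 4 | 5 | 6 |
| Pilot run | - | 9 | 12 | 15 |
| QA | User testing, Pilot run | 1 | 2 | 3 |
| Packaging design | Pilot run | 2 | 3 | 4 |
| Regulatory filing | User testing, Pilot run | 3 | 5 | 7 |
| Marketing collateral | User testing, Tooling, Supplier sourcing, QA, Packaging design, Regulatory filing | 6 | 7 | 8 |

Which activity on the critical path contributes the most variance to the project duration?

Pilot run

te_User testing = (2 + 4·3 + 4)/6 = 18/6 = 3; σ²_User testing = ((4−2)/6)² = 0.111
te_Tooling = (9 + 4·14 + 19)/6 = 84/6 = 14; σ²_Tooling = ((19−9)/6)² = 2.778
te_Supplier sourcing = (4 + 4·5 + 6)/6 = 30/6 = 5; σ²_Supplier sourcing = ((6−4)/6)² = 0.111
te_Pilot run = (9 + 4·12 + 15)/6 = 72/6 = 12; σ²_Pilot run = ((15−9)/6)² = 1.000
te_QA = (1 + 4·2 + 3)/6 = 12/6 = 2; σ²_QA = ((3−1)/6)² = 0.111
te_Packaging design = (2 + 4·3 + 4)/6 = 18/6 = 3; σ²_Packaging design = ((4−2)/6)² = 0.111
te_Regulatory filing = (3 + 4·5 + 7)/6 = 30/6 = 5; σ²_Regulatory filing = ((7−3)/6)² = 0.444
te_Marketing collateral = (6 + 4·7 + 8)/6 = 42/6 = 7; σ²_Marketing collateral = ((8−6)/6)² = 0.111

Forward pass:
ES_User testing = 0; EF_User testing = 3
ES_Tooling = 0; EF_Tooling = 14
ES_Supplier sourcing = 0; EF_Supplier sourcing = 5
ES_Pilot run = 0; EF_Pilot run = 12
ES_QA = max(EF_User testing=3, EF_Pilot run=12) = 12; EF_QA = 12+2 = 14
ES_Packaging design = 12; EF_Packaging design = 12+3 = 15
ES_Regulatory filing = max(EF_User testing=3, EF_Pilot run=12) = 12; EF_Regulatory filing = 12+5 = 17
ES_Marketing collateral = max(EF_User testing=3, EF_Tooling=14, EF_Supplier sourcing=5, EF_QA=14, EF_Packaging design=15, EF_Regulatory filing=17) = 17; EF_Marketing collateral = 17+7 = 24
Expected project duration μ = 24 days. Critical path: Pilot run → Regulatory filing → Marketing collateral.

Variances on critical path: σ²_Pilot run=1.000, σ²_Regulatory filing=0.444, σ²_Marketing collateral=0.111.
Largest is σ²_Pilot run = 1.000.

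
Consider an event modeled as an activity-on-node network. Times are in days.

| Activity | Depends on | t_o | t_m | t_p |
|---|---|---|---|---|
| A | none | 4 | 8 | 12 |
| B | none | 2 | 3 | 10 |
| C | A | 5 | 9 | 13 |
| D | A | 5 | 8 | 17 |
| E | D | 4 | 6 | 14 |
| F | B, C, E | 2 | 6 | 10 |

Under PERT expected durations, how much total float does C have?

7 days

te_A = (4 + 4·8 + 12)/6 = 48/6 = 8
te_B = (2 + 4·3 + 10)/6 = 24/6 = 4
te_C = (5 + 4·9 + 13)/6 = 54/6 = 9
te_D = (5 + 4·8 + 17)/6 = 54/6 = 9
te_E = (4 + 4·6 + 14)/6 = 42/6 = 7
te_F = (2 + 4·6 + 10)/6 = 36/6 = 6

Forward pass:
ES_A = 0; EF_A = 8
ES_B = 0; EF_B = 4
ES_C = 8; EF_C = 8+9 = 17
ES_D = 8; EF_D = 8+9 = 17
ES_E = 17; EF_E = 17+7 = 24
ES_F = max(EF_B=4, EF_C=17, EF_E=24) = 24; EF_F = 24+6 = 30
Expected project duration μ = 30 days. Critical path: A → D → E → F.

Backward pass:
LF_F = 30; LS_F = 30−6 = 24
LF_E = LS_F = 24; LS_E = 24−7 = 17
LF_D = LS_E = 17; LS_D = 17−9 = 8
LF_C = LS_F = 24; LS_C = 24−9 = 15
LF_B = LS_F = 24; LS_B = 24−4 = 20
LF_A = min(LS_C=15, LS_D=8) = 8; LS_A = 8−8 = 0
Slack_C = LS_C − ES_C = 15 − 8 = 7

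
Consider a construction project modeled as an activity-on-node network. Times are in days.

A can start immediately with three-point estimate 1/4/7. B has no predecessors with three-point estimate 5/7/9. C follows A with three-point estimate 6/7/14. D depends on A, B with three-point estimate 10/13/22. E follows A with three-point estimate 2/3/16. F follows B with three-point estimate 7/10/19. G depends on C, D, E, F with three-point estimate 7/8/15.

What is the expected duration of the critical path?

30 days

te_A = (1 + 4·4 + 7)/6 = 24/6 = 4
te_B = (5 + 4·7 + 9)/6 = 42/6 = 7
te_C = (6 + 4·7 + 14)/6 = 48/6 = 8
te_D = (10 + 4·13 + 22)/6 = 84/6 = 14
te_E = (2 + 4·3 + 16)/6 = 30/6 = 5
te_F = (7 + 4·10 + 19)/6 = 66/6 = 11
te_G = (7 + 4·8 + 15)/6 = 54/6 = 9

Forward pass:
ES_A = 0; EF_A = 4
ES_B = 0; EF_B = 7
ES_C = 4; EF_C = 4+8 = 12
ES_D = max(EF_A=4, EF_B=7) = 7; EF_D = 7+14 = 21
ES_E = 4; EF_E = 4+5 = 9
ES_F = 7; EF_F = 7+11 = 18
ES_G = max(EF_C=12, EF_D=21, EF_E=9, EF_F=18) = 21; EF_G = 21+9 = 30
Expected project duration μ = 30 days. Critical path: B → D → G.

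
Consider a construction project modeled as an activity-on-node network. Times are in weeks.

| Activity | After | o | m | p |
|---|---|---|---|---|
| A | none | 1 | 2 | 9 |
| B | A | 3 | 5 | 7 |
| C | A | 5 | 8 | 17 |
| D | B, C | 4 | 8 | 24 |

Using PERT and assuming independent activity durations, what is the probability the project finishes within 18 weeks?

te_A = (1 + 4·2 + 9)/6 = 18/6 = 3; σ²_A = ((9−1)/6)² = 1.778
te_B = (3 + 4·5 + 7)/6 = 30/6 = 5; σ²_B = ((7−3)/6)² = 0.444
te_C = (5 + 4·8 + 17)/6 = 54/6 = 9; σ²_C = ((17−5)/6)² = 4.000
te_D = (4 + 4·8 + 24)/6 = 60/6 = 10; σ²_D = ((24−4)/6)² = 11.111

Forward pass:
ES_A = 0; EF_A = 3
ES_B = 3; EF_B = 3+5 = 8
ES_C = 3; EF_C = 3+9 = 12
ES_D = max(EF_B=8, EF_C=12) = 12; EF_D = 12+10 = 22
Expected project duration μ = 22 weeks. Critical path: A → C → D.

Variance along critical path = 1.778 + 4.000 + 11.111 = 16.889; σ = √16.889 = 4.110 weeks.
Z = (18 − 22) / 4.110 = -0.973
P(T ≤ 18) = Φ(-0.973) ≈ 0.165

0.165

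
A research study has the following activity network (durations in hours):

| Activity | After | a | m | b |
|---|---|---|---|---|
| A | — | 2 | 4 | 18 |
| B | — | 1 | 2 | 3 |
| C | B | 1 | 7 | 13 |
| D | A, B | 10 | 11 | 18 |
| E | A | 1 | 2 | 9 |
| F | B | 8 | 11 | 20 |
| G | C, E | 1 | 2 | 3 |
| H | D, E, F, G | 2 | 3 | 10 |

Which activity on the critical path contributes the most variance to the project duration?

te_A = (2 + 4·4 + 18)/6 = 36/6 = 6; σ²_A = ((18−2)/6)² = 7.111
te_B = (1 + 4·2 + 3)/6 = 12/6 = 2; σ²_B = ((3−1)/6)² = 0.111
te_C = (1 + 4·7 + 13)/6 = 42/6 = 7; σ²_C = ((13−1)/6)² = 4.000
te_D = (10 + 4·11 + 18)/6 = 72/6 = 12; σ²_D = ((18−10)/6)² = 1.778
te_E = (1 + 4·2 + 9)/6 = 18/6 = 3; σ²_E = ((9−1)/6)² = 1.778
te_F = (8 + 4·11 + 20)/6 = 72/6 = 12; σ²_F = ((20−8)/6)² = 4.000
te_G = (1 + 4·2 + 3)/6 = 12/6 = 2; σ²_G = ((3−1)/6)² = 0.111
te_H = (2 + 4·3 + 10)/6 = 24/6 = 4; σ²_H = ((10−2)/6)² = 1.778

Forward pass:
ES_A = 0; EF_A = 6
ES_B = 0; EF_B = 2
ES_C = 2; EF_C = 2+7 = 9
ES_D = max(EF_A=6, EF_B=2) = 6; EF_D = 6+12 = 18
ES_E = 6; EF_E = 6+3 = 9
ES_F = 2; EF_F = 2+12 = 14
ES_G = max(EF_C=9, EF_E=9) = 9; EF_G = 9+2 = 11
ES_H = max(EF_D=18, EF_E=9, EF_F=14, EF_G=11) = 18; EF_H = 18+4 = 22
Expected project duration μ = 22 hours. Critical path: A → D → H.

Variances on critical path: σ²_A=7.111, σ²_D=1.778, σ²_H=1.778.
Largest is σ²_A = 7.111.

A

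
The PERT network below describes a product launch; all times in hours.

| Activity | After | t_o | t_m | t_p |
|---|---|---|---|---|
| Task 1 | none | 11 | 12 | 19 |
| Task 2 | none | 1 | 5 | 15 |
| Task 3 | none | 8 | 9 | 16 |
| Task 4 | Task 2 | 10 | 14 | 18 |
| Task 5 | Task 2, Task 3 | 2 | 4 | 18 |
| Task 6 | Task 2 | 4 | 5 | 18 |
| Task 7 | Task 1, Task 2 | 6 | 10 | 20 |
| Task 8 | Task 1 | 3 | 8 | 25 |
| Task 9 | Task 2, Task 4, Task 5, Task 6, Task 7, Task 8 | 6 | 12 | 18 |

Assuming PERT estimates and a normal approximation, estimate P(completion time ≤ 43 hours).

0.982

te_Task 1 = (11 + 4·12 + 19)/6 = 78/6 = 13; σ²_Task 1 = ((19−11)/6)² = 1.778
te_Task 2 = (1 + 4·5 + 15)/6 = 36/6 = 6; σ²_Task 2 = ((15−1)/6)² = 5.444
te_Task 3 = (8 + 4·9 + 16)/6 = 60/6 = 10; σ²_Task 3 = ((16−8)/6)² = 1.778
te_Task 4 = (10 + 4·14 + 18)/6 = 84/6 = 14; σ²_Task 4 = ((18−10)/6)² = 1.778
te_Task 5 = (2 + 4·4 + 18)/6 = 36/6 = 6; σ²_Task 5 = ((18−2)/6)² = 7.111
te_Task 6 = (4 + 4·5 + 18)/6 = 42/6 = 7; σ²_Task 6 = ((18−4)/6)² = 5.444
te_Task 7 = (6 + 4·10 + 20)/6 = 66/6 = 11; σ²_Task 7 = ((20−6)/6)² = 5.444
te_Task 8 = (3 + 4·8 + 25)/6 = 60/6 = 10; σ²_Task 8 = ((25−3)/6)² = 13.444
te_Task 9 = (6 + 4·12 + 18)/6 = 72/6 = 12; σ²_Task 9 = ((18−6)/6)² = 4.000

Forward pass:
ES_Task 1 = 0; EF_Task 1 = 13
ES_Task 2 = 0; EF_Task 2 = 6
ES_Task 3 = 0; EF_Task 3 = 10
ES_Task 4 = 6; EF_Task 4 = 6+14 = 20
ES_Task 5 = max(EF_Task 2=6, EF_Task 3=10) = 10; EF_Task 5 = 10+6 = 16
ES_Task 6 = 6; EF_Task 6 = 6+7 = 13
ES_Task 7 = max(EF_Task 1=13, EF_Task 2=6) = 13; EF_Task 7 = 13+11 = 24
ES_Task 8 = 13; EF_Task 8 = 13+10 = 23
ES_Task 9 = max(EF_Task 2=6, EF_Task 4=20, EF_Task 5=16, EF_Task 6=13, EF_Task 7=24, EF_Task 8=23) = 24; EF_Task 9 = 24+12 = 36
Expected project duration μ = 36 hours. Critical path: Task 1 → Task 7 → Task 9.

Variance along critical path = 1.778 + 5.444 + 4.000 = 11.222; σ = √11.222 = 3.350 hours.
Z = (43 − 36) / 3.350 = 2.090
P(T ≤ 43) = Φ(2.090) ≈ 0.982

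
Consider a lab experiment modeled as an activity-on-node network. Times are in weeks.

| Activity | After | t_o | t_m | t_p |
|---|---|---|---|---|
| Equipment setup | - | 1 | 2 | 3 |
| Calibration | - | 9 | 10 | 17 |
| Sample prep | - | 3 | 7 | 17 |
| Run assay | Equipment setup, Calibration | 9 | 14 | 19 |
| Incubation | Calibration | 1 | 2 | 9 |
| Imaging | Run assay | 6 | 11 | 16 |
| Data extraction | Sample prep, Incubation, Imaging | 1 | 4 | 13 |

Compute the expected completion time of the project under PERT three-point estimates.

41 weeks

te_Equipment setup = (1 + 4·2 + 3)/6 = 12/6 = 2
te_Calibration = (9 + 4·10 + 17)/6 = 66/6 = 11
te_Sample prep = (3 + 4·7 + 17)/6 = 48/6 = 8
te_Run assay = (9 + 4·14 + 19)/6 = 84/6 = 14
te_Incubation = (1 + 4·2 + 9)/6 = 18/6 = 3
te_Imaging = (6 + 4·11 + 16)/6 = 66/6 = 11
te_Data extraction = (1 + 4·4 + 13)/6 = 30/6 = 5

Forward pass:
ES_Equipment setup = 0; EF_Equipment setup = 2
ES_Calibration = 0; EF_Calibration = 11
ES_Sample prep = 0; EF_Sample prep = 8
ES_Run assay = max(EF_Equipment setup=2, EF_Calibration=11) = 11; EF_Run assay = 11+14 = 25
ES_Incubation = 11; EF_Incubation = 11+3 = 14
ES_Imaging = 25; EF_Imaging = 25+11 = 36
ES_Data extraction = max(EF_Sample prep=8, EF_Incubation=14, EF_Imaging=36) = 36; EF_Data extraction = 36+5 = 41
Expected project duration μ = 41 weeks. Critical path: Calibration → Run assay → Imaging → Data extraction.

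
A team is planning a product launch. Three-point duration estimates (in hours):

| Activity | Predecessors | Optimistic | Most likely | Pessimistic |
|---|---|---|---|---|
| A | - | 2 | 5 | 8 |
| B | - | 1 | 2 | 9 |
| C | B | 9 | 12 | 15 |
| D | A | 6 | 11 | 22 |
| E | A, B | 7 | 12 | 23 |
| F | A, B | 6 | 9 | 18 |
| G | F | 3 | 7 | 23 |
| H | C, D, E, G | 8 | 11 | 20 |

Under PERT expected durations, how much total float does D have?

te_A = (2 + 4·5 + 8)/6 = 30/6 = 5
te_B = (1 + 4·2 + 9)/6 = 18/6 = 3
te_C = (9 + 4·12 + 15)/6 = 72/6 = 12
te_D = (6 + 4·11 + 22)/6 = 72/6 = 12
te_E = (7 + 4·12 + 23)/6 = 78/6 = 13
te_F = (6 + 4·9 + 18)/6 = 60/6 = 10
te_G = (3 + 4·7 + 23)/6 = 54/6 = 9
te_H = (8 + 4·11 + 20)/6 = 72/6 = 12

Forward pass:
ES_A = 0; EF_A = 5
ES_B = 0; EF_B = 3
ES_C = 3; EF_C = 3+12 = 15
ES_D = 5; EF_D = 5+12 = 17
ES_E = max(EF_A=5, EF_B=3) = 5; EF_E = 5+13 = 18
ES_F = max(EF_A=5, EF_B=3) = 5; EF_F = 5+10 = 15
ES_G = 15; EF_G = 15+9 = 24
ES_H = max(EF_C=15, EF_D=17, EF_E=18, EF_G=24) = 24; EF_H = 24+12 = 36
Expected project duration μ = 36 hours. Critical path: A → F → G → H.

Backward pass:
LF_H = 36; LS_H = 36−12 = 24
LF_G = LS_H = 24; LS_G = 24−9 = 15
LF_F = LS_G = 15; LS_F = 15−10 = 5
LF_E = LS_H = 24; LS_E = 24−13 = 11
LF_D = LS_H = 24; LS_D = 24−12 = 12
LF_C = LS_H = 24; LS_C = 24−12 = 12
LF_B = min(LS_C=12, LS_E=11, LS_F=5) = 5; LS_B = 5−3 = 2
LF_A = min(LS_D=12, LS_E=11, LS_F=5) = 5; LS_A = 5−5 = 0
Slack_D = LS_D − ES_D = 12 − 5 = 7

7 hours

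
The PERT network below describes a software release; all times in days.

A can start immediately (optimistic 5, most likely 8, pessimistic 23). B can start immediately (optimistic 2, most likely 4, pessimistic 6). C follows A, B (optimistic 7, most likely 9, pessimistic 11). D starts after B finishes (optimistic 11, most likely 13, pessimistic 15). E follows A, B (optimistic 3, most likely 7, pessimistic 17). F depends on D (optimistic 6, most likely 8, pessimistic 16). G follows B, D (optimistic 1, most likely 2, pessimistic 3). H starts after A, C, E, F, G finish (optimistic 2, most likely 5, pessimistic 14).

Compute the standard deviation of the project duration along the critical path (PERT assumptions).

te_A = (5 + 4·8 + 23)/6 = 60/6 = 10; σ²_A = ((23−5)/6)² = 9.000
te_B = (2 + 4·4 + 6)/6 = 24/6 = 4; σ²_B = ((6−2)/6)² = 0.444
te_C = (7 + 4·9 + 11)/6 = 54/6 = 9; σ²_C = ((11−7)/6)² = 0.444
te_D = (11 + 4·13 + 15)/6 = 78/6 = 13; σ²_D = ((15−11)/6)² = 0.444
te_E = (3 + 4·7 + 17)/6 = 48/6 = 8; σ²_E = ((17−3)/6)² = 5.444
te_F = (6 + 4·8 + 16)/6 = 54/6 = 9; σ²_F = ((16−6)/6)² = 2.778
te_G = (1 + 4·2 + 3)/6 = 12/6 = 2; σ²_G = ((3−1)/6)² = 0.111
te_H = (2 + 4·5 + 14)/6 = 36/6 = 6; σ²_H = ((14−2)/6)² = 4.000

Forward pass:
ES_A = 0; EF_A = 10
ES_B = 0; EF_B = 4
ES_C = max(EF_A=10, EF_B=4) = 10; EF_C = 10+9 = 19
ES_D = 4; EF_D = 4+13 = 17
ES_E = max(EF_A=10, EF_B=4) = 10; EF_E = 10+8 = 18
ES_F = 17; EF_F = 17+9 = 26
ES_G = max(EF_B=4, EF_D=17) = 17; EF_G = 17+2 = 19
ES_H = max(EF_A=10, EF_C=19, EF_E=18, EF_F=26, EF_G=19) = 26; EF_H = 26+6 = 32
Expected project duration μ = 32 days. Critical path: B → D → F → H.

Variance along critical path = 0.444 + 0.444 + 2.778 + 4.000 = 7.667
σ = √7.667 = 2.769 days

2.77 days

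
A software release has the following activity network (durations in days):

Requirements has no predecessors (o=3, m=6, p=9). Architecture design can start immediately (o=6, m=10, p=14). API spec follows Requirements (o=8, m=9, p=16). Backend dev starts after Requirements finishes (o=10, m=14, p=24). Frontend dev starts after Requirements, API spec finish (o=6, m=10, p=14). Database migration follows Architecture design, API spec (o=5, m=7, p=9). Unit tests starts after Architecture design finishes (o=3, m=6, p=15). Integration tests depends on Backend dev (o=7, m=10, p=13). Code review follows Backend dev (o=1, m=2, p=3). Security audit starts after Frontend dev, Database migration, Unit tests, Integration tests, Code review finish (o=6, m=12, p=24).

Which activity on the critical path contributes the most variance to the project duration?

Security audit

te_Requirements = (3 + 4·6 + 9)/6 = 36/6 = 6; σ²_Requirements = ((9−3)/6)² = 1.000
te_Architecture design = (6 + 4·10 + 14)/6 = 60/6 = 10; σ²_Architecture design = ((14−6)/6)² = 1.778
te_API spec = (8 + 4·9 + 16)/6 = 60/6 = 10; σ²_API spec = ((16−8)/6)² = 1.778
te_Backend dev = (10 + 4·14 + 24)/6 = 90/6 = 15; σ²_Backend dev = ((24−10)/6)² = 5.444
te_Frontend dev = (6 + 4·10 + 14)/6 = 60/6 = 10; σ²_Frontend dev = ((14−6)/6)² = 1.778
te_Database migration = (5 + 4·7 + 9)/6 = 42/6 = 7; σ²_Database migration = ((9−5)/6)² = 0.444
te_Unit tests = (3 + 4·6 + 15)/6 = 42/6 = 7; σ²_Unit tests = ((15−3)/6)² = 4.000
te_Integration tests = (7 + 4·10 + 13)/6 = 60/6 = 10; σ²_Integration tests = ((13−7)/6)² = 1.000
te_Code review = (1 + 4·2 + 3)/6 = 12/6 = 2; σ²_Code review = ((3−1)/6)² = 0.111
te_Security audit = (6 + 4·12 + 24)/6 = 78/6 = 13; σ²_Security audit = ((24−6)/6)² = 9.000

Forward pass:
ES_Requirements = 0; EF_Requirements = 6
ES_Architecture design = 0; EF_Architecture design = 10
ES_API spec = 6; EF_API spec = 6+10 = 16
ES_Backend dev = 6; EF_Backend dev = 6+15 = 21
ES_Frontend dev = max(EF_Requirements=6, EF_API spec=16) = 16; EF_Frontend dev = 16+10 = 26
ES_Database migration = max(EF_Architecture design=10, EF_API spec=16) = 16; EF_Database migration = 16+7 = 23
ES_Unit tests = 10; EF_Unit tests = 10+7 = 17
ES_Integration tests = 21; EF_Integration tests = 21+10 = 31
ES_Code review = 21; EF_Code review = 21+2 = 23
ES_Security audit = max(EF_Frontend dev=26, EF_Database migration=23, EF_Unit tests=17, EF_Integration tests=31, EF_Code review=23) = 31; EF_Security audit = 31+13 = 44
Expected project duration μ = 44 days. Critical path: Requirements → Backend dev → Integration tests → Security audit.

Variances on critical path: σ²_Requirements=1.000, σ²_Backend dev=5.444, σ²_Integration tests=1.000, σ²_Security audit=9.000.
Largest is σ²_Security audit = 9.000.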